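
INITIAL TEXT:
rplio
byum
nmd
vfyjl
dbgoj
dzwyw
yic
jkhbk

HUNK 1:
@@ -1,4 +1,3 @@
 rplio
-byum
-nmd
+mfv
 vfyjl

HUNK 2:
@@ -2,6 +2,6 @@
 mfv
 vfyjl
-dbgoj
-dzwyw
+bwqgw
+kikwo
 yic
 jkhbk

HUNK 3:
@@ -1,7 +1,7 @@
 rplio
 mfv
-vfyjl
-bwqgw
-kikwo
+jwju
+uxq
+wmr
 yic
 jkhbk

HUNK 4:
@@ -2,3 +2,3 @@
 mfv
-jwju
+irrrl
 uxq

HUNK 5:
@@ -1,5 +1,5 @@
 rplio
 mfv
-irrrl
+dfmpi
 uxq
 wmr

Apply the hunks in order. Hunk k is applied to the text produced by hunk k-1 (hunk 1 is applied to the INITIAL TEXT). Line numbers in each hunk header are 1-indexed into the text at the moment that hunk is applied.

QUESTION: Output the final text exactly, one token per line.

Answer: rplio
mfv
dfmpi
uxq
wmr
yic
jkhbk

Derivation:
Hunk 1: at line 1 remove [byum,nmd] add [mfv] -> 7 lines: rplio mfv vfyjl dbgoj dzwyw yic jkhbk
Hunk 2: at line 2 remove [dbgoj,dzwyw] add [bwqgw,kikwo] -> 7 lines: rplio mfv vfyjl bwqgw kikwo yic jkhbk
Hunk 3: at line 1 remove [vfyjl,bwqgw,kikwo] add [jwju,uxq,wmr] -> 7 lines: rplio mfv jwju uxq wmr yic jkhbk
Hunk 4: at line 2 remove [jwju] add [irrrl] -> 7 lines: rplio mfv irrrl uxq wmr yic jkhbk
Hunk 5: at line 1 remove [irrrl] add [dfmpi] -> 7 lines: rplio mfv dfmpi uxq wmr yic jkhbk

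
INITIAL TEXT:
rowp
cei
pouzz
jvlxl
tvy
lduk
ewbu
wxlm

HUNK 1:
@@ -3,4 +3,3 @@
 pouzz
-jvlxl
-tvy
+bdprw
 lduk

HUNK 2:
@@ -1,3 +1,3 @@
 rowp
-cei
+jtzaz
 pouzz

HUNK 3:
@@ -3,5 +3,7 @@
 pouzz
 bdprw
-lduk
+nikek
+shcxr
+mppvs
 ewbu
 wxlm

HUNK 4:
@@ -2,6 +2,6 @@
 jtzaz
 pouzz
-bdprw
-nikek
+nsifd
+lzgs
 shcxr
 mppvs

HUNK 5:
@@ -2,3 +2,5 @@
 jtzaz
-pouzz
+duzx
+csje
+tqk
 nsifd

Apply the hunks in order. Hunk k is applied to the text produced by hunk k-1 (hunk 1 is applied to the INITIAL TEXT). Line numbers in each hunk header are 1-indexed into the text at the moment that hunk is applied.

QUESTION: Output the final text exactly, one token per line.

Answer: rowp
jtzaz
duzx
csje
tqk
nsifd
lzgs
shcxr
mppvs
ewbu
wxlm

Derivation:
Hunk 1: at line 3 remove [jvlxl,tvy] add [bdprw] -> 7 lines: rowp cei pouzz bdprw lduk ewbu wxlm
Hunk 2: at line 1 remove [cei] add [jtzaz] -> 7 lines: rowp jtzaz pouzz bdprw lduk ewbu wxlm
Hunk 3: at line 3 remove [lduk] add [nikek,shcxr,mppvs] -> 9 lines: rowp jtzaz pouzz bdprw nikek shcxr mppvs ewbu wxlm
Hunk 4: at line 2 remove [bdprw,nikek] add [nsifd,lzgs] -> 9 lines: rowp jtzaz pouzz nsifd lzgs shcxr mppvs ewbu wxlm
Hunk 5: at line 2 remove [pouzz] add [duzx,csje,tqk] -> 11 lines: rowp jtzaz duzx csje tqk nsifd lzgs shcxr mppvs ewbu wxlm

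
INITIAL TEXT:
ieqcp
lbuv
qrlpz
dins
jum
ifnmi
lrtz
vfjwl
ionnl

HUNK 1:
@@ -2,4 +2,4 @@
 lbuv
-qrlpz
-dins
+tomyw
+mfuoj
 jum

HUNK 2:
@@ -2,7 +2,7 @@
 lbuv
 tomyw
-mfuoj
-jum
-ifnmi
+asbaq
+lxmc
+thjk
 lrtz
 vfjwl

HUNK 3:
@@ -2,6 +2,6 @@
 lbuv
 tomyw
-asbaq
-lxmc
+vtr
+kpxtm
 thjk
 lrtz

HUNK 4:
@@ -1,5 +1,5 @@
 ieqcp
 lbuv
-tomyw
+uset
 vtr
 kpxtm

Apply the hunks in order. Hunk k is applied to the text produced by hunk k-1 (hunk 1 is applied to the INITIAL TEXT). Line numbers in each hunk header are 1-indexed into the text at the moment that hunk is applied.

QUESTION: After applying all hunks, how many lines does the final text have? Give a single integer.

Hunk 1: at line 2 remove [qrlpz,dins] add [tomyw,mfuoj] -> 9 lines: ieqcp lbuv tomyw mfuoj jum ifnmi lrtz vfjwl ionnl
Hunk 2: at line 2 remove [mfuoj,jum,ifnmi] add [asbaq,lxmc,thjk] -> 9 lines: ieqcp lbuv tomyw asbaq lxmc thjk lrtz vfjwl ionnl
Hunk 3: at line 2 remove [asbaq,lxmc] add [vtr,kpxtm] -> 9 lines: ieqcp lbuv tomyw vtr kpxtm thjk lrtz vfjwl ionnl
Hunk 4: at line 1 remove [tomyw] add [uset] -> 9 lines: ieqcp lbuv uset vtr kpxtm thjk lrtz vfjwl ionnl
Final line count: 9

Answer: 9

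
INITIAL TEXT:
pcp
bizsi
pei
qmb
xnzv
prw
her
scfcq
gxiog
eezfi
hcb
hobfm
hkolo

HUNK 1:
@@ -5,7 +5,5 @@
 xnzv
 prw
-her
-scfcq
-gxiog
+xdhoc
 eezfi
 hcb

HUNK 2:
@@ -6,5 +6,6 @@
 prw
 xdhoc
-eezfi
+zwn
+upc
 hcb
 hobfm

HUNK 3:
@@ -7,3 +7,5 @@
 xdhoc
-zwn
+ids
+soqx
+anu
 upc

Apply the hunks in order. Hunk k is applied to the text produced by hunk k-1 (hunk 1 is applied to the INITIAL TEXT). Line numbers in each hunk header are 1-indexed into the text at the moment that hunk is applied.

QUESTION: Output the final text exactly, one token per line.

Answer: pcp
bizsi
pei
qmb
xnzv
prw
xdhoc
ids
soqx
anu
upc
hcb
hobfm
hkolo

Derivation:
Hunk 1: at line 5 remove [her,scfcq,gxiog] add [xdhoc] -> 11 lines: pcp bizsi pei qmb xnzv prw xdhoc eezfi hcb hobfm hkolo
Hunk 2: at line 6 remove [eezfi] add [zwn,upc] -> 12 lines: pcp bizsi pei qmb xnzv prw xdhoc zwn upc hcb hobfm hkolo
Hunk 3: at line 7 remove [zwn] add [ids,soqx,anu] -> 14 lines: pcp bizsi pei qmb xnzv prw xdhoc ids soqx anu upc hcb hobfm hkolo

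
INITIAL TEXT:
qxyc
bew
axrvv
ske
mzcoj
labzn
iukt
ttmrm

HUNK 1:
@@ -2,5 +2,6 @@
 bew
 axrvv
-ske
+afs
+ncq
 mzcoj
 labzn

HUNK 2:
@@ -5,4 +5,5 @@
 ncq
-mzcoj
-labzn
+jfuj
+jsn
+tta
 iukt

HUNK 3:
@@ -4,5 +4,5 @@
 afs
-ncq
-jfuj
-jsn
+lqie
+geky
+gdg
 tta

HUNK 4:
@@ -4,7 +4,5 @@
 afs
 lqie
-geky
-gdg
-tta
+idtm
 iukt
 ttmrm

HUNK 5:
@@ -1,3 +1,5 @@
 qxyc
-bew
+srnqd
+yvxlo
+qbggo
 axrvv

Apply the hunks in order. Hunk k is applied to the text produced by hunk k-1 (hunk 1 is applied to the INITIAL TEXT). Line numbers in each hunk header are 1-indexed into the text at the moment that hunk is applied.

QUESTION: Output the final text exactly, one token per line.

Hunk 1: at line 2 remove [ske] add [afs,ncq] -> 9 lines: qxyc bew axrvv afs ncq mzcoj labzn iukt ttmrm
Hunk 2: at line 5 remove [mzcoj,labzn] add [jfuj,jsn,tta] -> 10 lines: qxyc bew axrvv afs ncq jfuj jsn tta iukt ttmrm
Hunk 3: at line 4 remove [ncq,jfuj,jsn] add [lqie,geky,gdg] -> 10 lines: qxyc bew axrvv afs lqie geky gdg tta iukt ttmrm
Hunk 4: at line 4 remove [geky,gdg,tta] add [idtm] -> 8 lines: qxyc bew axrvv afs lqie idtm iukt ttmrm
Hunk 5: at line 1 remove [bew] add [srnqd,yvxlo,qbggo] -> 10 lines: qxyc srnqd yvxlo qbggo axrvv afs lqie idtm iukt ttmrm

Answer: qxyc
srnqd
yvxlo
qbggo
axrvv
afs
lqie
idtm
iukt
ttmrm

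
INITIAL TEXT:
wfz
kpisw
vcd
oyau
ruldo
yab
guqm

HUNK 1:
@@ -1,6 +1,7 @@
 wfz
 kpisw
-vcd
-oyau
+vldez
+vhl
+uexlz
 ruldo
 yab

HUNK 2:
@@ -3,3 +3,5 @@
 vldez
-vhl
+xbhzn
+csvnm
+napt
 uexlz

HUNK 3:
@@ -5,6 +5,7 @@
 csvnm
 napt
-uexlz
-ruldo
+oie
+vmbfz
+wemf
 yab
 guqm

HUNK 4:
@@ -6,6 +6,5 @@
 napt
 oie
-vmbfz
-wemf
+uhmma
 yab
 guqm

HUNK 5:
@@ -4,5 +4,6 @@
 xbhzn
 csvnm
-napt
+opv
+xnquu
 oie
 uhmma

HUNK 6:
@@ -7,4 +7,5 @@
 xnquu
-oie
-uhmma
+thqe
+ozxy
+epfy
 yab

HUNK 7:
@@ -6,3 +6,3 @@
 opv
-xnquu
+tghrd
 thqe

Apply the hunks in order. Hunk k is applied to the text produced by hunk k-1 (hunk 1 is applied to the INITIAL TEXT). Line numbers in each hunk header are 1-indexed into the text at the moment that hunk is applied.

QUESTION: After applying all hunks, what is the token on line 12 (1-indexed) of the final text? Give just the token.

Hunk 1: at line 1 remove [vcd,oyau] add [vldez,vhl,uexlz] -> 8 lines: wfz kpisw vldez vhl uexlz ruldo yab guqm
Hunk 2: at line 3 remove [vhl] add [xbhzn,csvnm,napt] -> 10 lines: wfz kpisw vldez xbhzn csvnm napt uexlz ruldo yab guqm
Hunk 3: at line 5 remove [uexlz,ruldo] add [oie,vmbfz,wemf] -> 11 lines: wfz kpisw vldez xbhzn csvnm napt oie vmbfz wemf yab guqm
Hunk 4: at line 6 remove [vmbfz,wemf] add [uhmma] -> 10 lines: wfz kpisw vldez xbhzn csvnm napt oie uhmma yab guqm
Hunk 5: at line 4 remove [napt] add [opv,xnquu] -> 11 lines: wfz kpisw vldez xbhzn csvnm opv xnquu oie uhmma yab guqm
Hunk 6: at line 7 remove [oie,uhmma] add [thqe,ozxy,epfy] -> 12 lines: wfz kpisw vldez xbhzn csvnm opv xnquu thqe ozxy epfy yab guqm
Hunk 7: at line 6 remove [xnquu] add [tghrd] -> 12 lines: wfz kpisw vldez xbhzn csvnm opv tghrd thqe ozxy epfy yab guqm
Final line 12: guqm

Answer: guqm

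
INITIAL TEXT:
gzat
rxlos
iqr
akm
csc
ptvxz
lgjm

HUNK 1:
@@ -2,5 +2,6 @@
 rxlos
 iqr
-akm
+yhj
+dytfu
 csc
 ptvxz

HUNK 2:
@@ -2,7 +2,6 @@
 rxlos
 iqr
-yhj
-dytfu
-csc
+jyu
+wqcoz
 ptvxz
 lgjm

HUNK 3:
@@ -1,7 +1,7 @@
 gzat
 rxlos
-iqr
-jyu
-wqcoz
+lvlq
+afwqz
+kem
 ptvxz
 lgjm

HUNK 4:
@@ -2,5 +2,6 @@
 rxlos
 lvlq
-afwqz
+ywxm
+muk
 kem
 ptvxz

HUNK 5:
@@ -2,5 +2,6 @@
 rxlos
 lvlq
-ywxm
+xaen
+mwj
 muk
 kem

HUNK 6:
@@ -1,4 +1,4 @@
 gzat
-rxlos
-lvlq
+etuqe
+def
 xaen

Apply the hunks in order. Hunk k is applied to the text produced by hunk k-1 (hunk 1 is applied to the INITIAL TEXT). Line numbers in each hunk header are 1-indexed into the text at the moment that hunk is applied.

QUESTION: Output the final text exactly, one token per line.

Hunk 1: at line 2 remove [akm] add [yhj,dytfu] -> 8 lines: gzat rxlos iqr yhj dytfu csc ptvxz lgjm
Hunk 2: at line 2 remove [yhj,dytfu,csc] add [jyu,wqcoz] -> 7 lines: gzat rxlos iqr jyu wqcoz ptvxz lgjm
Hunk 3: at line 1 remove [iqr,jyu,wqcoz] add [lvlq,afwqz,kem] -> 7 lines: gzat rxlos lvlq afwqz kem ptvxz lgjm
Hunk 4: at line 2 remove [afwqz] add [ywxm,muk] -> 8 lines: gzat rxlos lvlq ywxm muk kem ptvxz lgjm
Hunk 5: at line 2 remove [ywxm] add [xaen,mwj] -> 9 lines: gzat rxlos lvlq xaen mwj muk kem ptvxz lgjm
Hunk 6: at line 1 remove [rxlos,lvlq] add [etuqe,def] -> 9 lines: gzat etuqe def xaen mwj muk kem ptvxz lgjm

Answer: gzat
etuqe
def
xaen
mwj
muk
kem
ptvxz
lgjm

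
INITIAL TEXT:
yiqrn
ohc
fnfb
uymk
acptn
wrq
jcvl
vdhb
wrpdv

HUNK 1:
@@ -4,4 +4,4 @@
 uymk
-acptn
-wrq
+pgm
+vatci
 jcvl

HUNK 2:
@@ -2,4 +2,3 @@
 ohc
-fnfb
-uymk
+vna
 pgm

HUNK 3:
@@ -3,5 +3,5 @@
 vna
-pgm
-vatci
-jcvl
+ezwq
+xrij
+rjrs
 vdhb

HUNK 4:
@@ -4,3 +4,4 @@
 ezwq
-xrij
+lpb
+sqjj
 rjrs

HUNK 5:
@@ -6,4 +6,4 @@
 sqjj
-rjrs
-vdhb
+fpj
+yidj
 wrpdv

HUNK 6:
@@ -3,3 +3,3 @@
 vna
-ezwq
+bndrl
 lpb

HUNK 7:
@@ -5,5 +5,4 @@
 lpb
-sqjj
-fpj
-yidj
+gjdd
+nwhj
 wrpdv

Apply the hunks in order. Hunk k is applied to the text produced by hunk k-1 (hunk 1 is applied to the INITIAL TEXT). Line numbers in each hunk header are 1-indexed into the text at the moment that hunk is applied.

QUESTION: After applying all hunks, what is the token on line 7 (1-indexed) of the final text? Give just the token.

Answer: nwhj

Derivation:
Hunk 1: at line 4 remove [acptn,wrq] add [pgm,vatci] -> 9 lines: yiqrn ohc fnfb uymk pgm vatci jcvl vdhb wrpdv
Hunk 2: at line 2 remove [fnfb,uymk] add [vna] -> 8 lines: yiqrn ohc vna pgm vatci jcvl vdhb wrpdv
Hunk 3: at line 3 remove [pgm,vatci,jcvl] add [ezwq,xrij,rjrs] -> 8 lines: yiqrn ohc vna ezwq xrij rjrs vdhb wrpdv
Hunk 4: at line 4 remove [xrij] add [lpb,sqjj] -> 9 lines: yiqrn ohc vna ezwq lpb sqjj rjrs vdhb wrpdv
Hunk 5: at line 6 remove [rjrs,vdhb] add [fpj,yidj] -> 9 lines: yiqrn ohc vna ezwq lpb sqjj fpj yidj wrpdv
Hunk 6: at line 3 remove [ezwq] add [bndrl] -> 9 lines: yiqrn ohc vna bndrl lpb sqjj fpj yidj wrpdv
Hunk 7: at line 5 remove [sqjj,fpj,yidj] add [gjdd,nwhj] -> 8 lines: yiqrn ohc vna bndrl lpb gjdd nwhj wrpdv
Final line 7: nwhj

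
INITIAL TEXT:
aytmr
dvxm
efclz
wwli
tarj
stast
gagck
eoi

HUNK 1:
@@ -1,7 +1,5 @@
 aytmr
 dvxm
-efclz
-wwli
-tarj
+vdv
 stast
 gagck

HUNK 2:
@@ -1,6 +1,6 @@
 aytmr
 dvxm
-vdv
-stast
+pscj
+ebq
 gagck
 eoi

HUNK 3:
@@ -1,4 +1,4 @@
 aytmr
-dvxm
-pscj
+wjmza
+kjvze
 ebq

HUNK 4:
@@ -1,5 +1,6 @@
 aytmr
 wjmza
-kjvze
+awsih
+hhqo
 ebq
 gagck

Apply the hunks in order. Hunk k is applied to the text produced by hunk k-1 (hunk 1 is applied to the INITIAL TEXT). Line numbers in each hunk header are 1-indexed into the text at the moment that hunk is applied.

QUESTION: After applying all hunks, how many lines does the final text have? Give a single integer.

Hunk 1: at line 1 remove [efclz,wwli,tarj] add [vdv] -> 6 lines: aytmr dvxm vdv stast gagck eoi
Hunk 2: at line 1 remove [vdv,stast] add [pscj,ebq] -> 6 lines: aytmr dvxm pscj ebq gagck eoi
Hunk 3: at line 1 remove [dvxm,pscj] add [wjmza,kjvze] -> 6 lines: aytmr wjmza kjvze ebq gagck eoi
Hunk 4: at line 1 remove [kjvze] add [awsih,hhqo] -> 7 lines: aytmr wjmza awsih hhqo ebq gagck eoi
Final line count: 7

Answer: 7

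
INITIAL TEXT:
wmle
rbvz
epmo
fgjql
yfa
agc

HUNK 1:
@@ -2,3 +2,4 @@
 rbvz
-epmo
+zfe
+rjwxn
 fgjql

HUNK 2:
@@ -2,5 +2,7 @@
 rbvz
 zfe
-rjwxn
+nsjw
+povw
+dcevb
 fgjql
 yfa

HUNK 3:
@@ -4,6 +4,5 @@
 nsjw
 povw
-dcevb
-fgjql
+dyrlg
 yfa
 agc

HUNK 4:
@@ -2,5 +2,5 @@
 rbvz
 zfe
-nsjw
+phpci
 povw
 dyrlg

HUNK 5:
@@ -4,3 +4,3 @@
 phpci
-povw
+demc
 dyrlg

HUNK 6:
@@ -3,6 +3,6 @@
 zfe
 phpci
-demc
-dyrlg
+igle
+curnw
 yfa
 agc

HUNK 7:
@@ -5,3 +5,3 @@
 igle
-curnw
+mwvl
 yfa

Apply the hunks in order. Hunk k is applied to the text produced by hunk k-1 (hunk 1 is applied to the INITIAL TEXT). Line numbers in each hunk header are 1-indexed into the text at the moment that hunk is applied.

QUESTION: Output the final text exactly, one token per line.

Answer: wmle
rbvz
zfe
phpci
igle
mwvl
yfa
agc

Derivation:
Hunk 1: at line 2 remove [epmo] add [zfe,rjwxn] -> 7 lines: wmle rbvz zfe rjwxn fgjql yfa agc
Hunk 2: at line 2 remove [rjwxn] add [nsjw,povw,dcevb] -> 9 lines: wmle rbvz zfe nsjw povw dcevb fgjql yfa agc
Hunk 3: at line 4 remove [dcevb,fgjql] add [dyrlg] -> 8 lines: wmle rbvz zfe nsjw povw dyrlg yfa agc
Hunk 4: at line 2 remove [nsjw] add [phpci] -> 8 lines: wmle rbvz zfe phpci povw dyrlg yfa agc
Hunk 5: at line 4 remove [povw] add [demc] -> 8 lines: wmle rbvz zfe phpci demc dyrlg yfa agc
Hunk 6: at line 3 remove [demc,dyrlg] add [igle,curnw] -> 8 lines: wmle rbvz zfe phpci igle curnw yfa agc
Hunk 7: at line 5 remove [curnw] add [mwvl] -> 8 lines: wmle rbvz zfe phpci igle mwvl yfa agc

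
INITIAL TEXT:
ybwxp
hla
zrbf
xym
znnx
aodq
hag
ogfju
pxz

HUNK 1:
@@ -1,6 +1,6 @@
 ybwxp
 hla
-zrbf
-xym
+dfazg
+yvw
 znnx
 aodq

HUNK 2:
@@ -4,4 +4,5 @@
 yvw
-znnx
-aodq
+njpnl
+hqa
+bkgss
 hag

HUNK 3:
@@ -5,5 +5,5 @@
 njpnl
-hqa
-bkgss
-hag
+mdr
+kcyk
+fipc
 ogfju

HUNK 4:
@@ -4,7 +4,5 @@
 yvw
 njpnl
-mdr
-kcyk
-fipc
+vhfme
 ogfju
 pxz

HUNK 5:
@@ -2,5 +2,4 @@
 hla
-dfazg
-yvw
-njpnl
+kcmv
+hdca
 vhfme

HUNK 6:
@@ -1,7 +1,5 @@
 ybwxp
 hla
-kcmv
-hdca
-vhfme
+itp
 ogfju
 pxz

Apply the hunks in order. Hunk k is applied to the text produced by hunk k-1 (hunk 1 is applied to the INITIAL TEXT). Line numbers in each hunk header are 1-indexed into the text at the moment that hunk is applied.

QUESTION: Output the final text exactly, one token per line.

Answer: ybwxp
hla
itp
ogfju
pxz

Derivation:
Hunk 1: at line 1 remove [zrbf,xym] add [dfazg,yvw] -> 9 lines: ybwxp hla dfazg yvw znnx aodq hag ogfju pxz
Hunk 2: at line 4 remove [znnx,aodq] add [njpnl,hqa,bkgss] -> 10 lines: ybwxp hla dfazg yvw njpnl hqa bkgss hag ogfju pxz
Hunk 3: at line 5 remove [hqa,bkgss,hag] add [mdr,kcyk,fipc] -> 10 lines: ybwxp hla dfazg yvw njpnl mdr kcyk fipc ogfju pxz
Hunk 4: at line 4 remove [mdr,kcyk,fipc] add [vhfme] -> 8 lines: ybwxp hla dfazg yvw njpnl vhfme ogfju pxz
Hunk 5: at line 2 remove [dfazg,yvw,njpnl] add [kcmv,hdca] -> 7 lines: ybwxp hla kcmv hdca vhfme ogfju pxz
Hunk 6: at line 1 remove [kcmv,hdca,vhfme] add [itp] -> 5 lines: ybwxp hla itp ogfju pxz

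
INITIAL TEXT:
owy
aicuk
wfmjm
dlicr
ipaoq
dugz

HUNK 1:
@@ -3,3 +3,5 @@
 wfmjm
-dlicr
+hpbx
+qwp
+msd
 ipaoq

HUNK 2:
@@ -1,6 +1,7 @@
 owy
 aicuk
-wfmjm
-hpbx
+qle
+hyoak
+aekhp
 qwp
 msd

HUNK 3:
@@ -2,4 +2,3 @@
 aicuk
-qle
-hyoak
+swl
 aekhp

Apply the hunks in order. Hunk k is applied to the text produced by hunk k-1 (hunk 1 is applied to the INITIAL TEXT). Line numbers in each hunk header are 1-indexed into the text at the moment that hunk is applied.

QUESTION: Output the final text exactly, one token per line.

Answer: owy
aicuk
swl
aekhp
qwp
msd
ipaoq
dugz

Derivation:
Hunk 1: at line 3 remove [dlicr] add [hpbx,qwp,msd] -> 8 lines: owy aicuk wfmjm hpbx qwp msd ipaoq dugz
Hunk 2: at line 1 remove [wfmjm,hpbx] add [qle,hyoak,aekhp] -> 9 lines: owy aicuk qle hyoak aekhp qwp msd ipaoq dugz
Hunk 3: at line 2 remove [qle,hyoak] add [swl] -> 8 lines: owy aicuk swl aekhp qwp msd ipaoq dugz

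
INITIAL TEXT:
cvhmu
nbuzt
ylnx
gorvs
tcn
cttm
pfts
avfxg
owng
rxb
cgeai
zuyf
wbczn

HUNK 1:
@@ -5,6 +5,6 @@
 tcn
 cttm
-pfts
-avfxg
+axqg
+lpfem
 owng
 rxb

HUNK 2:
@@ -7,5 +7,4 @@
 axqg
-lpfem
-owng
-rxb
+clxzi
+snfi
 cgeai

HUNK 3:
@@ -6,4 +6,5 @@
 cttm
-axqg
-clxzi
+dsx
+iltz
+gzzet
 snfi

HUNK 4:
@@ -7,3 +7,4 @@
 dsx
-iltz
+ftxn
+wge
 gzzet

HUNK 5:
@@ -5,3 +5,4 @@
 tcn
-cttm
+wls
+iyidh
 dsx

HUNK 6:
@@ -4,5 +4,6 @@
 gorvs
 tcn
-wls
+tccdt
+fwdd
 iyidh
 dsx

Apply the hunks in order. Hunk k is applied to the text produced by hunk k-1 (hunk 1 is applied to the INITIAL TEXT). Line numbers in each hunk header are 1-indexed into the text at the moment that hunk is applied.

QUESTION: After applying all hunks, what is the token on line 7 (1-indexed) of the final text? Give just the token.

Hunk 1: at line 5 remove [pfts,avfxg] add [axqg,lpfem] -> 13 lines: cvhmu nbuzt ylnx gorvs tcn cttm axqg lpfem owng rxb cgeai zuyf wbczn
Hunk 2: at line 7 remove [lpfem,owng,rxb] add [clxzi,snfi] -> 12 lines: cvhmu nbuzt ylnx gorvs tcn cttm axqg clxzi snfi cgeai zuyf wbczn
Hunk 3: at line 6 remove [axqg,clxzi] add [dsx,iltz,gzzet] -> 13 lines: cvhmu nbuzt ylnx gorvs tcn cttm dsx iltz gzzet snfi cgeai zuyf wbczn
Hunk 4: at line 7 remove [iltz] add [ftxn,wge] -> 14 lines: cvhmu nbuzt ylnx gorvs tcn cttm dsx ftxn wge gzzet snfi cgeai zuyf wbczn
Hunk 5: at line 5 remove [cttm] add [wls,iyidh] -> 15 lines: cvhmu nbuzt ylnx gorvs tcn wls iyidh dsx ftxn wge gzzet snfi cgeai zuyf wbczn
Hunk 6: at line 4 remove [wls] add [tccdt,fwdd] -> 16 lines: cvhmu nbuzt ylnx gorvs tcn tccdt fwdd iyidh dsx ftxn wge gzzet snfi cgeai zuyf wbczn
Final line 7: fwdd

Answer: fwdd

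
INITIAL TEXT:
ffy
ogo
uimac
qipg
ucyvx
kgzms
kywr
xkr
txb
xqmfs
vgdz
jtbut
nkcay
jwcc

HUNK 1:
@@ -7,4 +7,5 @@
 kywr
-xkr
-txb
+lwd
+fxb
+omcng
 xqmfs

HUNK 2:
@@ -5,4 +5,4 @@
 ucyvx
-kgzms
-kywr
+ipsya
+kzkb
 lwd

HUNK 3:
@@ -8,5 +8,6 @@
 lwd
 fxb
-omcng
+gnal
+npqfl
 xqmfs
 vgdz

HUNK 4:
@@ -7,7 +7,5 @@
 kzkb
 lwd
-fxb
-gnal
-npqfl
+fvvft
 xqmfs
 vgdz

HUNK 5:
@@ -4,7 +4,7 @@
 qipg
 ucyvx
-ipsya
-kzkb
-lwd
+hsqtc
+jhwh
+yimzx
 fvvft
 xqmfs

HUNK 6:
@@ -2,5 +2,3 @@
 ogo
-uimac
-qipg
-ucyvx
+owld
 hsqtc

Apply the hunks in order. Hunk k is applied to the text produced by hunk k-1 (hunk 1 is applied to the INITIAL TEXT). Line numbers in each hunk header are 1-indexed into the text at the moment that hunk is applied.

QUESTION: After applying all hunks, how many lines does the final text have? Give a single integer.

Hunk 1: at line 7 remove [xkr,txb] add [lwd,fxb,omcng] -> 15 lines: ffy ogo uimac qipg ucyvx kgzms kywr lwd fxb omcng xqmfs vgdz jtbut nkcay jwcc
Hunk 2: at line 5 remove [kgzms,kywr] add [ipsya,kzkb] -> 15 lines: ffy ogo uimac qipg ucyvx ipsya kzkb lwd fxb omcng xqmfs vgdz jtbut nkcay jwcc
Hunk 3: at line 8 remove [omcng] add [gnal,npqfl] -> 16 lines: ffy ogo uimac qipg ucyvx ipsya kzkb lwd fxb gnal npqfl xqmfs vgdz jtbut nkcay jwcc
Hunk 4: at line 7 remove [fxb,gnal,npqfl] add [fvvft] -> 14 lines: ffy ogo uimac qipg ucyvx ipsya kzkb lwd fvvft xqmfs vgdz jtbut nkcay jwcc
Hunk 5: at line 4 remove [ipsya,kzkb,lwd] add [hsqtc,jhwh,yimzx] -> 14 lines: ffy ogo uimac qipg ucyvx hsqtc jhwh yimzx fvvft xqmfs vgdz jtbut nkcay jwcc
Hunk 6: at line 2 remove [uimac,qipg,ucyvx] add [owld] -> 12 lines: ffy ogo owld hsqtc jhwh yimzx fvvft xqmfs vgdz jtbut nkcay jwcc
Final line count: 12

Answer: 12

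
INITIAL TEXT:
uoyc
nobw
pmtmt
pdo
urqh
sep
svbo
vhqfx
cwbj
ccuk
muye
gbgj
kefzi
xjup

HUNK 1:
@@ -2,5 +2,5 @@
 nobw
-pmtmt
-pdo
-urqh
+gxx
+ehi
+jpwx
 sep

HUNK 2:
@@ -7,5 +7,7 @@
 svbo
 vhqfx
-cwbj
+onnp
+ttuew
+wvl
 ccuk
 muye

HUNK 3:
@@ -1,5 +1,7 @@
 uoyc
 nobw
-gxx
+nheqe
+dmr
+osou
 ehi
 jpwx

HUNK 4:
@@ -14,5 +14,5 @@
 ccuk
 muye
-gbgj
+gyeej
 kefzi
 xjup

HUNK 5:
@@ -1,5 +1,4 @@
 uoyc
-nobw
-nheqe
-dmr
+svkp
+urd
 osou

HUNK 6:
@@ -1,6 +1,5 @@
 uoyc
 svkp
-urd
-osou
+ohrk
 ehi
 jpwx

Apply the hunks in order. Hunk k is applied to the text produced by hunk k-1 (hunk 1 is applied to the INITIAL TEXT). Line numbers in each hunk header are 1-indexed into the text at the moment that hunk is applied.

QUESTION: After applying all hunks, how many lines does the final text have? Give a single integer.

Hunk 1: at line 2 remove [pmtmt,pdo,urqh] add [gxx,ehi,jpwx] -> 14 lines: uoyc nobw gxx ehi jpwx sep svbo vhqfx cwbj ccuk muye gbgj kefzi xjup
Hunk 2: at line 7 remove [cwbj] add [onnp,ttuew,wvl] -> 16 lines: uoyc nobw gxx ehi jpwx sep svbo vhqfx onnp ttuew wvl ccuk muye gbgj kefzi xjup
Hunk 3: at line 1 remove [gxx] add [nheqe,dmr,osou] -> 18 lines: uoyc nobw nheqe dmr osou ehi jpwx sep svbo vhqfx onnp ttuew wvl ccuk muye gbgj kefzi xjup
Hunk 4: at line 14 remove [gbgj] add [gyeej] -> 18 lines: uoyc nobw nheqe dmr osou ehi jpwx sep svbo vhqfx onnp ttuew wvl ccuk muye gyeej kefzi xjup
Hunk 5: at line 1 remove [nobw,nheqe,dmr] add [svkp,urd] -> 17 lines: uoyc svkp urd osou ehi jpwx sep svbo vhqfx onnp ttuew wvl ccuk muye gyeej kefzi xjup
Hunk 6: at line 1 remove [urd,osou] add [ohrk] -> 16 lines: uoyc svkp ohrk ehi jpwx sep svbo vhqfx onnp ttuew wvl ccuk muye gyeej kefzi xjup
Final line count: 16

Answer: 16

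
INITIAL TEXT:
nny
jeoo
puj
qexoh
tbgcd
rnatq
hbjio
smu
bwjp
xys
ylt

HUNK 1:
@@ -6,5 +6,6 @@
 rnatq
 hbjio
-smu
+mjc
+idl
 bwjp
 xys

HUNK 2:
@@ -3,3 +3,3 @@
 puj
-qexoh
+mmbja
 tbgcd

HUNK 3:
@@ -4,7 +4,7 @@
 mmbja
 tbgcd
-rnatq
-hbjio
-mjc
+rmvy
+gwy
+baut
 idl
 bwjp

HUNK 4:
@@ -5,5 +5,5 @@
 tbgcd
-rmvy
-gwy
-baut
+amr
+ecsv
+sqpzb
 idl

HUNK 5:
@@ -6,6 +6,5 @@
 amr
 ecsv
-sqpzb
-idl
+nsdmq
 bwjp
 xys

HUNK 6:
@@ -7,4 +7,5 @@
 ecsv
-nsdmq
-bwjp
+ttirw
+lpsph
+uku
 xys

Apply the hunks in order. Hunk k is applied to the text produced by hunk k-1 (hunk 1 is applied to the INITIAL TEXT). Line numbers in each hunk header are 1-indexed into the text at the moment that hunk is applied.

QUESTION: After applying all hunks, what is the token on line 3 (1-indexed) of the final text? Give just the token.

Answer: puj

Derivation:
Hunk 1: at line 6 remove [smu] add [mjc,idl] -> 12 lines: nny jeoo puj qexoh tbgcd rnatq hbjio mjc idl bwjp xys ylt
Hunk 2: at line 3 remove [qexoh] add [mmbja] -> 12 lines: nny jeoo puj mmbja tbgcd rnatq hbjio mjc idl bwjp xys ylt
Hunk 3: at line 4 remove [rnatq,hbjio,mjc] add [rmvy,gwy,baut] -> 12 lines: nny jeoo puj mmbja tbgcd rmvy gwy baut idl bwjp xys ylt
Hunk 4: at line 5 remove [rmvy,gwy,baut] add [amr,ecsv,sqpzb] -> 12 lines: nny jeoo puj mmbja tbgcd amr ecsv sqpzb idl bwjp xys ylt
Hunk 5: at line 6 remove [sqpzb,idl] add [nsdmq] -> 11 lines: nny jeoo puj mmbja tbgcd amr ecsv nsdmq bwjp xys ylt
Hunk 6: at line 7 remove [nsdmq,bwjp] add [ttirw,lpsph,uku] -> 12 lines: nny jeoo puj mmbja tbgcd amr ecsv ttirw lpsph uku xys ylt
Final line 3: puj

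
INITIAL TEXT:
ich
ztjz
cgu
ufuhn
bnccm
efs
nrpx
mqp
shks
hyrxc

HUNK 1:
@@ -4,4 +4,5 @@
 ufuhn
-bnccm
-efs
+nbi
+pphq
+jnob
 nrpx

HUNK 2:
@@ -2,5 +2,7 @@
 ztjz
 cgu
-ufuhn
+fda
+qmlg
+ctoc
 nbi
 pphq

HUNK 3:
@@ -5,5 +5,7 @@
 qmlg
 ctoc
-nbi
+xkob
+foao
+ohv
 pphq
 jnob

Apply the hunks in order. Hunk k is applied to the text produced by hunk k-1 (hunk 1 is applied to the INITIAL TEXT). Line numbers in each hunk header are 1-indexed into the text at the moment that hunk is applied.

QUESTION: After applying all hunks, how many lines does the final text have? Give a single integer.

Answer: 15

Derivation:
Hunk 1: at line 4 remove [bnccm,efs] add [nbi,pphq,jnob] -> 11 lines: ich ztjz cgu ufuhn nbi pphq jnob nrpx mqp shks hyrxc
Hunk 2: at line 2 remove [ufuhn] add [fda,qmlg,ctoc] -> 13 lines: ich ztjz cgu fda qmlg ctoc nbi pphq jnob nrpx mqp shks hyrxc
Hunk 3: at line 5 remove [nbi] add [xkob,foao,ohv] -> 15 lines: ich ztjz cgu fda qmlg ctoc xkob foao ohv pphq jnob nrpx mqp shks hyrxc
Final line count: 15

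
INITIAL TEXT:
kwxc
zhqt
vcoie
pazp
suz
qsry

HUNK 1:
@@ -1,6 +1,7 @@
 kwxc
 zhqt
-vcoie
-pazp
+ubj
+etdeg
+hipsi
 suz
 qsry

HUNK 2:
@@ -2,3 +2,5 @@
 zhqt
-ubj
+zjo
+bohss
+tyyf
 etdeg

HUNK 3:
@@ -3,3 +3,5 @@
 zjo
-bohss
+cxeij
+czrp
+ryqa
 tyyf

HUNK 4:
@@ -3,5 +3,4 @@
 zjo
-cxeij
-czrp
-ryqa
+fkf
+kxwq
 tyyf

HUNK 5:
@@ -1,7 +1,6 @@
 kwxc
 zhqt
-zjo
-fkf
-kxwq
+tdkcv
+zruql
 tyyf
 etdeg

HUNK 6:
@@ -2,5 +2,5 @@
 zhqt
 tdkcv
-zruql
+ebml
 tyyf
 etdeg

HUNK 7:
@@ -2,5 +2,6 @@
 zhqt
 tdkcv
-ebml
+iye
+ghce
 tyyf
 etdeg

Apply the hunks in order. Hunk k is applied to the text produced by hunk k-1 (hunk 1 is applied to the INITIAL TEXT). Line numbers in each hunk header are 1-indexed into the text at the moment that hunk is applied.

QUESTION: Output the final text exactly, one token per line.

Hunk 1: at line 1 remove [vcoie,pazp] add [ubj,etdeg,hipsi] -> 7 lines: kwxc zhqt ubj etdeg hipsi suz qsry
Hunk 2: at line 2 remove [ubj] add [zjo,bohss,tyyf] -> 9 lines: kwxc zhqt zjo bohss tyyf etdeg hipsi suz qsry
Hunk 3: at line 3 remove [bohss] add [cxeij,czrp,ryqa] -> 11 lines: kwxc zhqt zjo cxeij czrp ryqa tyyf etdeg hipsi suz qsry
Hunk 4: at line 3 remove [cxeij,czrp,ryqa] add [fkf,kxwq] -> 10 lines: kwxc zhqt zjo fkf kxwq tyyf etdeg hipsi suz qsry
Hunk 5: at line 1 remove [zjo,fkf,kxwq] add [tdkcv,zruql] -> 9 lines: kwxc zhqt tdkcv zruql tyyf etdeg hipsi suz qsry
Hunk 6: at line 2 remove [zruql] add [ebml] -> 9 lines: kwxc zhqt tdkcv ebml tyyf etdeg hipsi suz qsry
Hunk 7: at line 2 remove [ebml] add [iye,ghce] -> 10 lines: kwxc zhqt tdkcv iye ghce tyyf etdeg hipsi suz qsry

Answer: kwxc
zhqt
tdkcv
iye
ghce
tyyf
etdeg
hipsi
suz
qsry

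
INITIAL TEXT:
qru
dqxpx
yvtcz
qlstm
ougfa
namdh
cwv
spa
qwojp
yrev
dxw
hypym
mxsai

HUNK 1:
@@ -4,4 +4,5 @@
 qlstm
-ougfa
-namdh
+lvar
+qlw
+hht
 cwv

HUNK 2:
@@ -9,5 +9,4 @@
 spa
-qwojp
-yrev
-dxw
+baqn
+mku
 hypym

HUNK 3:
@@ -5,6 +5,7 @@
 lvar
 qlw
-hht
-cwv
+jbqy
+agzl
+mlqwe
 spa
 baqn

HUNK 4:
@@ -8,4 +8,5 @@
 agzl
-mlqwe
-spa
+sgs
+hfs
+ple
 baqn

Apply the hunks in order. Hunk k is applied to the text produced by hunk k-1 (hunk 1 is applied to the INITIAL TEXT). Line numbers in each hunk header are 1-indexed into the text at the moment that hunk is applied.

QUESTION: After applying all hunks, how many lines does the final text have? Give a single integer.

Answer: 15

Derivation:
Hunk 1: at line 4 remove [ougfa,namdh] add [lvar,qlw,hht] -> 14 lines: qru dqxpx yvtcz qlstm lvar qlw hht cwv spa qwojp yrev dxw hypym mxsai
Hunk 2: at line 9 remove [qwojp,yrev,dxw] add [baqn,mku] -> 13 lines: qru dqxpx yvtcz qlstm lvar qlw hht cwv spa baqn mku hypym mxsai
Hunk 3: at line 5 remove [hht,cwv] add [jbqy,agzl,mlqwe] -> 14 lines: qru dqxpx yvtcz qlstm lvar qlw jbqy agzl mlqwe spa baqn mku hypym mxsai
Hunk 4: at line 8 remove [mlqwe,spa] add [sgs,hfs,ple] -> 15 lines: qru dqxpx yvtcz qlstm lvar qlw jbqy agzl sgs hfs ple baqn mku hypym mxsai
Final line count: 15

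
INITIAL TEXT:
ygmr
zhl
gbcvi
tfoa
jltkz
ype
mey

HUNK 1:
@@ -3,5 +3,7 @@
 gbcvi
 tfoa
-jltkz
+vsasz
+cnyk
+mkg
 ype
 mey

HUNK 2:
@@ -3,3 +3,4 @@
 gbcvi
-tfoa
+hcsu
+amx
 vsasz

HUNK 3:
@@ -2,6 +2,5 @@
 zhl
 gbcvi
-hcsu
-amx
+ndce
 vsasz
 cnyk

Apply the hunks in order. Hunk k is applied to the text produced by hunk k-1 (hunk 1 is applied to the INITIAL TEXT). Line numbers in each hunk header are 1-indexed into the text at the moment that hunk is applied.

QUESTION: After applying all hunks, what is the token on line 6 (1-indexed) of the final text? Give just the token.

Answer: cnyk

Derivation:
Hunk 1: at line 3 remove [jltkz] add [vsasz,cnyk,mkg] -> 9 lines: ygmr zhl gbcvi tfoa vsasz cnyk mkg ype mey
Hunk 2: at line 3 remove [tfoa] add [hcsu,amx] -> 10 lines: ygmr zhl gbcvi hcsu amx vsasz cnyk mkg ype mey
Hunk 3: at line 2 remove [hcsu,amx] add [ndce] -> 9 lines: ygmr zhl gbcvi ndce vsasz cnyk mkg ype mey
Final line 6: cnyk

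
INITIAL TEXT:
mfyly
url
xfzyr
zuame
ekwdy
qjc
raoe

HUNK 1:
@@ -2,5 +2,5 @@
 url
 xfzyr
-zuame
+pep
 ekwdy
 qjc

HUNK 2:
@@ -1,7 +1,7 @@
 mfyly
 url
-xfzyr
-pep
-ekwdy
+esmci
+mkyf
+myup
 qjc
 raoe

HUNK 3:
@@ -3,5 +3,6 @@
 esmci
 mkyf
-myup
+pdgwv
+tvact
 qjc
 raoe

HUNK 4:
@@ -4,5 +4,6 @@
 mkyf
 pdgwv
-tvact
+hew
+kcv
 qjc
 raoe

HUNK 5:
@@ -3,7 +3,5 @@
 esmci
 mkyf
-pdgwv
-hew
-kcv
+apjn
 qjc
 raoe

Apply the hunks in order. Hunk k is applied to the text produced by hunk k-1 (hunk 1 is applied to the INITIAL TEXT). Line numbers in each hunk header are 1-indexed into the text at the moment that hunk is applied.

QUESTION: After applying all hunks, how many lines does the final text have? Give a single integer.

Hunk 1: at line 2 remove [zuame] add [pep] -> 7 lines: mfyly url xfzyr pep ekwdy qjc raoe
Hunk 2: at line 1 remove [xfzyr,pep,ekwdy] add [esmci,mkyf,myup] -> 7 lines: mfyly url esmci mkyf myup qjc raoe
Hunk 3: at line 3 remove [myup] add [pdgwv,tvact] -> 8 lines: mfyly url esmci mkyf pdgwv tvact qjc raoe
Hunk 4: at line 4 remove [tvact] add [hew,kcv] -> 9 lines: mfyly url esmci mkyf pdgwv hew kcv qjc raoe
Hunk 5: at line 3 remove [pdgwv,hew,kcv] add [apjn] -> 7 lines: mfyly url esmci mkyf apjn qjc raoe
Final line count: 7

Answer: 7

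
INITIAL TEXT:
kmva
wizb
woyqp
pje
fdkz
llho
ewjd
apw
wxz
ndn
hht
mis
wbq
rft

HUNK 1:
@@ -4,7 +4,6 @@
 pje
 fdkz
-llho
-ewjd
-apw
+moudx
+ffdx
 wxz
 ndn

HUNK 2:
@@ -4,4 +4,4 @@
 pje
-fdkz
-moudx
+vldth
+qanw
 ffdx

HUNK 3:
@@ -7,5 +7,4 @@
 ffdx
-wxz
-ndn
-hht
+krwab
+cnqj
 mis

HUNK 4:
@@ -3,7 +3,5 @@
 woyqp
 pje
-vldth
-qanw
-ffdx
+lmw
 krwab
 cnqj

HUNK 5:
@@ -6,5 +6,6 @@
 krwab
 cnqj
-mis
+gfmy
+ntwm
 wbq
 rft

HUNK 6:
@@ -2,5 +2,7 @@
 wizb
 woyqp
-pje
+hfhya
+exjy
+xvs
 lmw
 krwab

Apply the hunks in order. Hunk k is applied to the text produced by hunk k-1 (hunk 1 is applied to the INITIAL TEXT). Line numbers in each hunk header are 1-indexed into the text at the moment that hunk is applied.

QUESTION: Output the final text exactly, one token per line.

Answer: kmva
wizb
woyqp
hfhya
exjy
xvs
lmw
krwab
cnqj
gfmy
ntwm
wbq
rft

Derivation:
Hunk 1: at line 4 remove [llho,ewjd,apw] add [moudx,ffdx] -> 13 lines: kmva wizb woyqp pje fdkz moudx ffdx wxz ndn hht mis wbq rft
Hunk 2: at line 4 remove [fdkz,moudx] add [vldth,qanw] -> 13 lines: kmva wizb woyqp pje vldth qanw ffdx wxz ndn hht mis wbq rft
Hunk 3: at line 7 remove [wxz,ndn,hht] add [krwab,cnqj] -> 12 lines: kmva wizb woyqp pje vldth qanw ffdx krwab cnqj mis wbq rft
Hunk 4: at line 3 remove [vldth,qanw,ffdx] add [lmw] -> 10 lines: kmva wizb woyqp pje lmw krwab cnqj mis wbq rft
Hunk 5: at line 6 remove [mis] add [gfmy,ntwm] -> 11 lines: kmva wizb woyqp pje lmw krwab cnqj gfmy ntwm wbq rft
Hunk 6: at line 2 remove [pje] add [hfhya,exjy,xvs] -> 13 lines: kmva wizb woyqp hfhya exjy xvs lmw krwab cnqj gfmy ntwm wbq rft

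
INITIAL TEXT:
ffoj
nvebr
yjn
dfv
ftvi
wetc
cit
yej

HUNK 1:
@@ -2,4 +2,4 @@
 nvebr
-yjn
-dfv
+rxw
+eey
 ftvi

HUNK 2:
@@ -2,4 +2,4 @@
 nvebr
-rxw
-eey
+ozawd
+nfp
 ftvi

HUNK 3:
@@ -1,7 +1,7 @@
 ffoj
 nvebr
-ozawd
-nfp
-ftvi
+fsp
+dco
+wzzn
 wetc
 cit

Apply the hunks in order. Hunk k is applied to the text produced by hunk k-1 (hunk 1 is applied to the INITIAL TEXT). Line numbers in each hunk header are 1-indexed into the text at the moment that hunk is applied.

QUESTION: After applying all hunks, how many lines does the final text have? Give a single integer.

Answer: 8

Derivation:
Hunk 1: at line 2 remove [yjn,dfv] add [rxw,eey] -> 8 lines: ffoj nvebr rxw eey ftvi wetc cit yej
Hunk 2: at line 2 remove [rxw,eey] add [ozawd,nfp] -> 8 lines: ffoj nvebr ozawd nfp ftvi wetc cit yej
Hunk 3: at line 1 remove [ozawd,nfp,ftvi] add [fsp,dco,wzzn] -> 8 lines: ffoj nvebr fsp dco wzzn wetc cit yej
Final line count: 8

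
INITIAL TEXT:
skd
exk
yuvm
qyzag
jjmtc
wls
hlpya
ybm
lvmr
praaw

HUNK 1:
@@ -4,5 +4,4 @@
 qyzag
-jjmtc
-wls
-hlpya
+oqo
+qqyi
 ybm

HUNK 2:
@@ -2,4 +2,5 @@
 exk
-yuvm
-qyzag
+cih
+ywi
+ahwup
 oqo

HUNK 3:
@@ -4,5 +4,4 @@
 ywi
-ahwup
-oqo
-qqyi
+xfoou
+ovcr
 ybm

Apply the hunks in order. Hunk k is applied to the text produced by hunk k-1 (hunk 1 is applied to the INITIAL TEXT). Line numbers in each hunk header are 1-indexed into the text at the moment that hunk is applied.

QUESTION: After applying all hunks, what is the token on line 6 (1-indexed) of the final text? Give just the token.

Answer: ovcr

Derivation:
Hunk 1: at line 4 remove [jjmtc,wls,hlpya] add [oqo,qqyi] -> 9 lines: skd exk yuvm qyzag oqo qqyi ybm lvmr praaw
Hunk 2: at line 2 remove [yuvm,qyzag] add [cih,ywi,ahwup] -> 10 lines: skd exk cih ywi ahwup oqo qqyi ybm lvmr praaw
Hunk 3: at line 4 remove [ahwup,oqo,qqyi] add [xfoou,ovcr] -> 9 lines: skd exk cih ywi xfoou ovcr ybm lvmr praaw
Final line 6: ovcr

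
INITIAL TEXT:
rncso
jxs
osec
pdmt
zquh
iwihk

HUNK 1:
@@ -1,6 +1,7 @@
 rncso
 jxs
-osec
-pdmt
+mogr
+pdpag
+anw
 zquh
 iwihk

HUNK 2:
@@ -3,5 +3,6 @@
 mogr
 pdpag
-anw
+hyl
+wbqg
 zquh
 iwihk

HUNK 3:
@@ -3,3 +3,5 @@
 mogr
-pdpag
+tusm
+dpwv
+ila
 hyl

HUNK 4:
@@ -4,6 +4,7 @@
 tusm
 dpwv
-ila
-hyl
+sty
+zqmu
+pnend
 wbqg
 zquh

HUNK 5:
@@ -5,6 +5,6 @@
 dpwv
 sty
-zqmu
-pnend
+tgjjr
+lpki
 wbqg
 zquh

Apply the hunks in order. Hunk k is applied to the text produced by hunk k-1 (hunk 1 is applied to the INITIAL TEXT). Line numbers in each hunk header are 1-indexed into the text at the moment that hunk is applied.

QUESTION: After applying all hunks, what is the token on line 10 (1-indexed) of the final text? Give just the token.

Answer: zquh

Derivation:
Hunk 1: at line 1 remove [osec,pdmt] add [mogr,pdpag,anw] -> 7 lines: rncso jxs mogr pdpag anw zquh iwihk
Hunk 2: at line 3 remove [anw] add [hyl,wbqg] -> 8 lines: rncso jxs mogr pdpag hyl wbqg zquh iwihk
Hunk 3: at line 3 remove [pdpag] add [tusm,dpwv,ila] -> 10 lines: rncso jxs mogr tusm dpwv ila hyl wbqg zquh iwihk
Hunk 4: at line 4 remove [ila,hyl] add [sty,zqmu,pnend] -> 11 lines: rncso jxs mogr tusm dpwv sty zqmu pnend wbqg zquh iwihk
Hunk 5: at line 5 remove [zqmu,pnend] add [tgjjr,lpki] -> 11 lines: rncso jxs mogr tusm dpwv sty tgjjr lpki wbqg zquh iwihk
Final line 10: zquh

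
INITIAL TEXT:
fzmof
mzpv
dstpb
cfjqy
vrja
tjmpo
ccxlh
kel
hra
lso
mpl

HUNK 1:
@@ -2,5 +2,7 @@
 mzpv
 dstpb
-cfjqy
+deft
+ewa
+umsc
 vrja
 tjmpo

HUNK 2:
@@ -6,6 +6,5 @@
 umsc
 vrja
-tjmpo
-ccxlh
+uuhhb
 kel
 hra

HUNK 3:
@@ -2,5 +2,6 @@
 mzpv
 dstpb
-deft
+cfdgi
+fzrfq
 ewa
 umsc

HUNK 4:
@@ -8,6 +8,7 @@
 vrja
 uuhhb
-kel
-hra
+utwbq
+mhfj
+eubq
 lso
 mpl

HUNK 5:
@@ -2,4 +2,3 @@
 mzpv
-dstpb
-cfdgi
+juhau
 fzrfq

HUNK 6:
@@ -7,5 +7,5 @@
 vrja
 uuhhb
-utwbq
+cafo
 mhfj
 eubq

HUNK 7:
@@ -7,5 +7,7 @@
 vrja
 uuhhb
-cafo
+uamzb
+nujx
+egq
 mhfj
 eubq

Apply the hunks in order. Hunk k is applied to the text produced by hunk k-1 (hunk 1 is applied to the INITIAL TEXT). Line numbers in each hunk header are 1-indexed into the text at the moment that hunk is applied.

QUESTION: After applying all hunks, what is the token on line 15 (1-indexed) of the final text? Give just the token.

Answer: mpl

Derivation:
Hunk 1: at line 2 remove [cfjqy] add [deft,ewa,umsc] -> 13 lines: fzmof mzpv dstpb deft ewa umsc vrja tjmpo ccxlh kel hra lso mpl
Hunk 2: at line 6 remove [tjmpo,ccxlh] add [uuhhb] -> 12 lines: fzmof mzpv dstpb deft ewa umsc vrja uuhhb kel hra lso mpl
Hunk 3: at line 2 remove [deft] add [cfdgi,fzrfq] -> 13 lines: fzmof mzpv dstpb cfdgi fzrfq ewa umsc vrja uuhhb kel hra lso mpl
Hunk 4: at line 8 remove [kel,hra] add [utwbq,mhfj,eubq] -> 14 lines: fzmof mzpv dstpb cfdgi fzrfq ewa umsc vrja uuhhb utwbq mhfj eubq lso mpl
Hunk 5: at line 2 remove [dstpb,cfdgi] add [juhau] -> 13 lines: fzmof mzpv juhau fzrfq ewa umsc vrja uuhhb utwbq mhfj eubq lso mpl
Hunk 6: at line 7 remove [utwbq] add [cafo] -> 13 lines: fzmof mzpv juhau fzrfq ewa umsc vrja uuhhb cafo mhfj eubq lso mpl
Hunk 7: at line 7 remove [cafo] add [uamzb,nujx,egq] -> 15 lines: fzmof mzpv juhau fzrfq ewa umsc vrja uuhhb uamzb nujx egq mhfj eubq lso mpl
Final line 15: mpl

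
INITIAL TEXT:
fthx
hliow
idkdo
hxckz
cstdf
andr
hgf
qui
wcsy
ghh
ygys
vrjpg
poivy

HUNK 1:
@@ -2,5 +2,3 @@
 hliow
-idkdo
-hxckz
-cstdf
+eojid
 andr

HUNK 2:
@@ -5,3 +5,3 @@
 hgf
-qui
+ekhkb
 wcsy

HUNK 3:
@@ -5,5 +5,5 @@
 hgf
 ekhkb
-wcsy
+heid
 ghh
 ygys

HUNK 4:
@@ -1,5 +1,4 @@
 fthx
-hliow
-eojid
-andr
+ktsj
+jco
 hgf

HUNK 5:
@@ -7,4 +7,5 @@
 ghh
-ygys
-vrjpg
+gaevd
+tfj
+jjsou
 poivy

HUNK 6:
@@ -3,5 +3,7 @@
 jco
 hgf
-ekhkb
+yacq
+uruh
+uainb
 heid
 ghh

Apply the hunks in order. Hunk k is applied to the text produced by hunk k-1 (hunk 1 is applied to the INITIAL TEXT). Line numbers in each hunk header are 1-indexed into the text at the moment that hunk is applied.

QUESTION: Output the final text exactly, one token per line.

Hunk 1: at line 2 remove [idkdo,hxckz,cstdf] add [eojid] -> 11 lines: fthx hliow eojid andr hgf qui wcsy ghh ygys vrjpg poivy
Hunk 2: at line 5 remove [qui] add [ekhkb] -> 11 lines: fthx hliow eojid andr hgf ekhkb wcsy ghh ygys vrjpg poivy
Hunk 3: at line 5 remove [wcsy] add [heid] -> 11 lines: fthx hliow eojid andr hgf ekhkb heid ghh ygys vrjpg poivy
Hunk 4: at line 1 remove [hliow,eojid,andr] add [ktsj,jco] -> 10 lines: fthx ktsj jco hgf ekhkb heid ghh ygys vrjpg poivy
Hunk 5: at line 7 remove [ygys,vrjpg] add [gaevd,tfj,jjsou] -> 11 lines: fthx ktsj jco hgf ekhkb heid ghh gaevd tfj jjsou poivy
Hunk 6: at line 3 remove [ekhkb] add [yacq,uruh,uainb] -> 13 lines: fthx ktsj jco hgf yacq uruh uainb heid ghh gaevd tfj jjsou poivy

Answer: fthx
ktsj
jco
hgf
yacq
uruh
uainb
heid
ghh
gaevd
tfj
jjsou
poivy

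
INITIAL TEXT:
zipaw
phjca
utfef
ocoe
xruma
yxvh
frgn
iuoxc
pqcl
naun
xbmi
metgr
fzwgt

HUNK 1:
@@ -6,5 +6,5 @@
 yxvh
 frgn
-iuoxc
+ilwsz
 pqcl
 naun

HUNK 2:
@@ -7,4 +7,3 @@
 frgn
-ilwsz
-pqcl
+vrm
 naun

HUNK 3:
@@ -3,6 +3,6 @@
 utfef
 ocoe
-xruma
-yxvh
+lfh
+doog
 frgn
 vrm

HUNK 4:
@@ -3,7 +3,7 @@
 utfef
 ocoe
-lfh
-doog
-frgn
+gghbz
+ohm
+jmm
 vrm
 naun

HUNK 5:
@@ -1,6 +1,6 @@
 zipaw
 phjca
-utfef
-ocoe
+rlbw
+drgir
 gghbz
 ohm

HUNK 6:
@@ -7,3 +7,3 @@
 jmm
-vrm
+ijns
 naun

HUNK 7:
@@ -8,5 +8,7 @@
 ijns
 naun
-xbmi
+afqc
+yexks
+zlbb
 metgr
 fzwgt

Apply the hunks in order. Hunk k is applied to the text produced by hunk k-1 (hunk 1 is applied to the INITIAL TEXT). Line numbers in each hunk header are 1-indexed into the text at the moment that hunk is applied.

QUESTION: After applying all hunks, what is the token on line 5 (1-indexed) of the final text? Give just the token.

Answer: gghbz

Derivation:
Hunk 1: at line 6 remove [iuoxc] add [ilwsz] -> 13 lines: zipaw phjca utfef ocoe xruma yxvh frgn ilwsz pqcl naun xbmi metgr fzwgt
Hunk 2: at line 7 remove [ilwsz,pqcl] add [vrm] -> 12 lines: zipaw phjca utfef ocoe xruma yxvh frgn vrm naun xbmi metgr fzwgt
Hunk 3: at line 3 remove [xruma,yxvh] add [lfh,doog] -> 12 lines: zipaw phjca utfef ocoe lfh doog frgn vrm naun xbmi metgr fzwgt
Hunk 4: at line 3 remove [lfh,doog,frgn] add [gghbz,ohm,jmm] -> 12 lines: zipaw phjca utfef ocoe gghbz ohm jmm vrm naun xbmi metgr fzwgt
Hunk 5: at line 1 remove [utfef,ocoe] add [rlbw,drgir] -> 12 lines: zipaw phjca rlbw drgir gghbz ohm jmm vrm naun xbmi metgr fzwgt
Hunk 6: at line 7 remove [vrm] add [ijns] -> 12 lines: zipaw phjca rlbw drgir gghbz ohm jmm ijns naun xbmi metgr fzwgt
Hunk 7: at line 8 remove [xbmi] add [afqc,yexks,zlbb] -> 14 lines: zipaw phjca rlbw drgir gghbz ohm jmm ijns naun afqc yexks zlbb metgr fzwgt
Final line 5: gghbz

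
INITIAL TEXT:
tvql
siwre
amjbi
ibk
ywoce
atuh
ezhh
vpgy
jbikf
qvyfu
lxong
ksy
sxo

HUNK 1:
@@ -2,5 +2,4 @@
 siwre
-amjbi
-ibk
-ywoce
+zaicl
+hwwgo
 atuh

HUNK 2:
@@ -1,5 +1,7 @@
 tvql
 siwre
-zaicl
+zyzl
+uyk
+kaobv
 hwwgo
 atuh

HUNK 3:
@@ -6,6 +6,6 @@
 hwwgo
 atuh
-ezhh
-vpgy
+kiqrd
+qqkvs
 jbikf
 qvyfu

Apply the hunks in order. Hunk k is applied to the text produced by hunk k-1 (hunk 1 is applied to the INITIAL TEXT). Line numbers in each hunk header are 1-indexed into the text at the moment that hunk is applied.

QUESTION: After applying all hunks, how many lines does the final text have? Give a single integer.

Hunk 1: at line 2 remove [amjbi,ibk,ywoce] add [zaicl,hwwgo] -> 12 lines: tvql siwre zaicl hwwgo atuh ezhh vpgy jbikf qvyfu lxong ksy sxo
Hunk 2: at line 1 remove [zaicl] add [zyzl,uyk,kaobv] -> 14 lines: tvql siwre zyzl uyk kaobv hwwgo atuh ezhh vpgy jbikf qvyfu lxong ksy sxo
Hunk 3: at line 6 remove [ezhh,vpgy] add [kiqrd,qqkvs] -> 14 lines: tvql siwre zyzl uyk kaobv hwwgo atuh kiqrd qqkvs jbikf qvyfu lxong ksy sxo
Final line count: 14

Answer: 14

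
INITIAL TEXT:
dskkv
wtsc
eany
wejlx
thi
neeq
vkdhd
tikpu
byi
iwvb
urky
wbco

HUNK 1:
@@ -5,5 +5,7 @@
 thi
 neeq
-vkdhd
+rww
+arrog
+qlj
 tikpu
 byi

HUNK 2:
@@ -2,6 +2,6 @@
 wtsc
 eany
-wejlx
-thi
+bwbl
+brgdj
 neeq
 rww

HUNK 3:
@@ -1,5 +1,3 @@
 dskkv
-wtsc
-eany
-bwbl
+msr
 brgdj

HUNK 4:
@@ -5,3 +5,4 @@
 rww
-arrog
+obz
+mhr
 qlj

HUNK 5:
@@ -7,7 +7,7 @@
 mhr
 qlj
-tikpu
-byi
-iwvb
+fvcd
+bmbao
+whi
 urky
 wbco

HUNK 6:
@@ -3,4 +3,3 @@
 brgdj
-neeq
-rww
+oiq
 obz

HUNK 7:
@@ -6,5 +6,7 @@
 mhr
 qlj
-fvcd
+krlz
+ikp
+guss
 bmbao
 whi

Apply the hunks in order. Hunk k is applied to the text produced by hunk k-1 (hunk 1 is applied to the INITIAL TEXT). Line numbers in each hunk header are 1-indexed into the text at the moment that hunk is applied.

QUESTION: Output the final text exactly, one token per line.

Hunk 1: at line 5 remove [vkdhd] add [rww,arrog,qlj] -> 14 lines: dskkv wtsc eany wejlx thi neeq rww arrog qlj tikpu byi iwvb urky wbco
Hunk 2: at line 2 remove [wejlx,thi] add [bwbl,brgdj] -> 14 lines: dskkv wtsc eany bwbl brgdj neeq rww arrog qlj tikpu byi iwvb urky wbco
Hunk 3: at line 1 remove [wtsc,eany,bwbl] add [msr] -> 12 lines: dskkv msr brgdj neeq rww arrog qlj tikpu byi iwvb urky wbco
Hunk 4: at line 5 remove [arrog] add [obz,mhr] -> 13 lines: dskkv msr brgdj neeq rww obz mhr qlj tikpu byi iwvb urky wbco
Hunk 5: at line 7 remove [tikpu,byi,iwvb] add [fvcd,bmbao,whi] -> 13 lines: dskkv msr brgdj neeq rww obz mhr qlj fvcd bmbao whi urky wbco
Hunk 6: at line 3 remove [neeq,rww] add [oiq] -> 12 lines: dskkv msr brgdj oiq obz mhr qlj fvcd bmbao whi urky wbco
Hunk 7: at line 6 remove [fvcd] add [krlz,ikp,guss] -> 14 lines: dskkv msr brgdj oiq obz mhr qlj krlz ikp guss bmbao whi urky wbco

Answer: dskkv
msr
brgdj
oiq
obz
mhr
qlj
krlz
ikp
guss
bmbao
whi
urky
wbco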